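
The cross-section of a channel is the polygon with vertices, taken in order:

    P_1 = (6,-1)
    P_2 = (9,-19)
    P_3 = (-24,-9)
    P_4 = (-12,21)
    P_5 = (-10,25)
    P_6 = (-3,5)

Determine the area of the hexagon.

Σ = (-105) + (-537) + (-612) + (-90) + (25) + (-27) = -1346
Area = |Σ|/2 = 673.

673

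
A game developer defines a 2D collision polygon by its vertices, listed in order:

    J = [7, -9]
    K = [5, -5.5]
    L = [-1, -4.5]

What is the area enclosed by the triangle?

J→K: (7)(-5.5) − (5)(-9) = 6.5
K→L: (5)(-4.5) − (-1)(-5.5) = -28
L→J: (-1)(-9) − (7)(-4.5) = 40.5
Σ = 19
Area = |Σ|/2 = 9.5.

9.5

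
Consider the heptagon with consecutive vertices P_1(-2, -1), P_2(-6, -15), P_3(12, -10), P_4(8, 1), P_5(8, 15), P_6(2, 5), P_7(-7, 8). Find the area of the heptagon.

276

Apply the surveyor's formula: 2A = Σ (x_i·y_{i+1} − x_{i+1}·y_i), indices taken mod 7.
Cross-terms: 24, 240, 92, 112, 10, 51, 23  ⇒  Σ = 552
Area = |Σ|/2 = 276.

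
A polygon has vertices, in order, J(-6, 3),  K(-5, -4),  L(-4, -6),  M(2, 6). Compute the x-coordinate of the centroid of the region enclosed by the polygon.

Apply Gauss's area formula. First the cross-terms c_i = x_i·y_{i+1} − x_{i+1}·y_i:
  39, 14, -12, 42  ⇒  2A = 83, A = 41.5.
Then Σ (x_i + x_{i+1})·c_i = -699, so x̄ = -699 / (6·41.5) = -233/83.

-233/83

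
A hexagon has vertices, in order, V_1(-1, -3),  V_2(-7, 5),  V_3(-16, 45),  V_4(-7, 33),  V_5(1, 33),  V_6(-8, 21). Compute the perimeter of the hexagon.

114

|V_1V_2| = √((-6)² + (8)²) = √100 = 10
|V_2V_3| = √((-9)² + (40)²) = √1681 = 41
|V_3V_4| = √((9)² + (-12)²) = √225 = 15
|V_4V_5| = √((8)² + (0)²) = √64 = 8
|V_5V_6| = √((-9)² + (-12)²) = √225 = 15
|V_6V_1| = √((7)² + (-24)²) = √625 = 25
Perimeter = 10 + 41 + 15 + 8 + 15 + 25 = 114.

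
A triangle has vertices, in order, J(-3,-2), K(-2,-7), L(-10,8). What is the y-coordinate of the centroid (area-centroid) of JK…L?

Apply Gauss's area formula. First the cross-terms c_i = x_i·y_{i+1} − x_{i+1}·y_i:
  17, -86, 44  ⇒  2A = -25, A = -12.5.
Then Σ (y_i + y_{i+1})·c_i = 25, so ȳ = 25 / (6·(-12.5)) = -1/3.

-1/3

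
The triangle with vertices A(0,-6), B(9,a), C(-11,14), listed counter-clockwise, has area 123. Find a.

0

Write out the shoelace sum; only the two edges meeting at B involve a:
2·Area = [(0·a − 9·(-6)) + (9·14 − (-11)·a)] + 66
       = 11·a + 246 = 246
⇒ a = 0.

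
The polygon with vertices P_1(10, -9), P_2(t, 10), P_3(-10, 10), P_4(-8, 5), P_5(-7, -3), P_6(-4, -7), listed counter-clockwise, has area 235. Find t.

2

The doubled signed area Σ (x_i y_{i+1} − x_{i+1} y_i) is linear in t.
With t=0 it equals 432; the coefficient of t is 19 (from the two edges through P_2).
So 19·t + 432 = 2·235 = 470 ⇒ t = 2.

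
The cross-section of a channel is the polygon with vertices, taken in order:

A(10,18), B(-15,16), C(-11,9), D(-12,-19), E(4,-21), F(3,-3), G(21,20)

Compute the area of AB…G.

Σ = (430) + (41) + (317) + (328) + (51) + (123) + (178) = 1468
Area = |Σ|/2 = 734.

734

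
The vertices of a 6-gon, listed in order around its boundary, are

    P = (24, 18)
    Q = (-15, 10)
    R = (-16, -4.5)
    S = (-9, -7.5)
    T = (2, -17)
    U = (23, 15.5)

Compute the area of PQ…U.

724.5

Apply the shoelace (surveyor's) formula: 2A = Σ (x_i·y_{i+1} − x_{i+1}·y_i), indices taken mod 6.
Σ = (510) + (227.5) + (79.5) + (168) + (422) + (42) = 1449
Area = |Σ|/2 = 724.5.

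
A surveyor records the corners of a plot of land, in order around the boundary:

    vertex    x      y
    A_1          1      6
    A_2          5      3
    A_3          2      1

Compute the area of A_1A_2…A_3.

8.5

Apply the surveyor's formula: 2A = Σ (x_i·y_{i+1} − x_{i+1}·y_i), indices taken mod 3.
Σ = (-27) + (-1) + (11) = -17
Area = |Σ|/2 = 8.5.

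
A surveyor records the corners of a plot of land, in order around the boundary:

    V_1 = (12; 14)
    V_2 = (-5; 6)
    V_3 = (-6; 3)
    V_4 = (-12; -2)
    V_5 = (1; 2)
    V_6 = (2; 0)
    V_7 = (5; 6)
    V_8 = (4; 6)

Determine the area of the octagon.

Apply the surveyor's formula: 2A = Σ (x_i·y_{i+1} − x_{i+1}·y_i), indices taken mod 8.
Σ = (142) + (21) + (48) + (-22) + (-4) + (12) + (6) + (-16) = 187
Area = |Σ|/2 = 93.5.

93.5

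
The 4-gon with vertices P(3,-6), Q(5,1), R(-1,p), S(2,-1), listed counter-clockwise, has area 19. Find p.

4

The doubled signed area Σ (x_i y_{i+1} − x_{i+1} y_i) is linear in p.
With p=0 it equals 26; the coefficient of p is 3 (from the two edges through R).
So 3·p + 26 = 2·19 = 38 ⇒ p = 4.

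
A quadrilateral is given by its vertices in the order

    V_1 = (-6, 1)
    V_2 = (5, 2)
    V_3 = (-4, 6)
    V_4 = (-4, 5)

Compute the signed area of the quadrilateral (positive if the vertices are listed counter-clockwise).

Apply the shoelace (surveyor's) formula: 2A = Σ (x_i·y_{i+1} − x_{i+1}·y_i), indices taken mod 4.
Σ = (-17) + (38) + (4) + (26) = 51
Signed area = Σ/2 = 25.5 (positive ⇒ counter-clockwise traversal).

25.5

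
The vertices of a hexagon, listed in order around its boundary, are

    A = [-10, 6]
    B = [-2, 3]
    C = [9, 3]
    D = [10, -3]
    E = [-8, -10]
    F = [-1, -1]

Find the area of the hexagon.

125

Apply the shoelace (surveyor's) formula: 2A = Σ (x_i·y_{i+1} − x_{i+1}·y_i), indices taken mod 6.
Σ = (-18) + (-33) + (-57) + (-124) + (-2) + (-16) = -250
Area = |Σ|/2 = 125.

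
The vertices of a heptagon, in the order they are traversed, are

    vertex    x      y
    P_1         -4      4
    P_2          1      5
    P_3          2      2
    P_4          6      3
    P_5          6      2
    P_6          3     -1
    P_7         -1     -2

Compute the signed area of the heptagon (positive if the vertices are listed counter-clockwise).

-37.5

Cross-terms: -24, -8, -6, -6, -12, -7, -12  ⇒  Σ = -75
Signed area = Σ/2 = -37.5 (negative ⇒ clockwise traversal).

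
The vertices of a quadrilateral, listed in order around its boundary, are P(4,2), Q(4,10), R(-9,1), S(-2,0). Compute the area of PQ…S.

62

P→Q: (4)(10) − (4)(2) = 32
Q→R: (4)(1) − (-9)(10) = 94
R→S: (-9)(0) − (-2)(1) = 2
S→P: (-2)(2) − (4)(0) = -4
Σ = 124
Area = |Σ|/2 = 62.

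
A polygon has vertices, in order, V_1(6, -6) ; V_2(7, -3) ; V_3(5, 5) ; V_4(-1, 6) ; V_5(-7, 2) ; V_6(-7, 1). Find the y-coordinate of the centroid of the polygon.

215/288

Apply the surveyor's formula. First the cross-terms c_i = x_i·y_{i+1} − x_{i+1}·y_i:
  24, 50, 35, 40, 7, 36  ⇒  2A = 192, A = 96.
Then Σ (y_i + y_{i+1})·c_i = 430, so ȳ = 430 / (6·96) = 215/288.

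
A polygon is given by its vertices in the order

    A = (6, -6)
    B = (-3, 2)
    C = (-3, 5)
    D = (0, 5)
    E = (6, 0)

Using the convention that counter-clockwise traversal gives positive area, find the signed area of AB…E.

-48

Apply the surveyor's formula: 2A = Σ (x_i·y_{i+1} − x_{i+1}·y_i), indices taken mod 5.
Σ = (-6) + (-9) + (-15) + (-30) + (-36) = -96
Signed area = Σ/2 = -48 (negative ⇒ clockwise traversal).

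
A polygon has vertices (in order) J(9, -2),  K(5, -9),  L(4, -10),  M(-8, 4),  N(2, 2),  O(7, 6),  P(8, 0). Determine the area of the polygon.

J→K: (9)(-9) − (5)(-2) = -71
K→L: (5)(-10) − (4)(-9) = -14
L→M: (4)(4) − (-8)(-10) = -64
M→N: (-8)(2) − (2)(4) = -24
N→O: (2)(6) − (7)(2) = -2
O→P: (7)(0) − (8)(6) = -48
P→J: (8)(-2) − (9)(0) = -16
Σ = -239
Area = |Σ|/2 = 119.5.

119.5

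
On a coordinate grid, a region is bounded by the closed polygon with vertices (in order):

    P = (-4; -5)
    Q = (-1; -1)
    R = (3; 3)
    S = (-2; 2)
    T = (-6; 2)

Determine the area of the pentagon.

28.5

Apply Gauss's area formula: 2A = Σ (x_i·y_{i+1} − x_{i+1}·y_i), indices taken mod 5.
Cross-terms: -1, 0, 12, 8, 38  ⇒  Σ = 57
Area = |Σ|/2 = 28.5.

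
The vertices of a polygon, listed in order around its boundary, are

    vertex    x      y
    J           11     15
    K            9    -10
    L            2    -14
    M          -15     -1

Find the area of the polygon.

Σ = (-245) + (-106) + (-212) + (-214) = -777
Area = |Σ|/2 = 388.5.

388.5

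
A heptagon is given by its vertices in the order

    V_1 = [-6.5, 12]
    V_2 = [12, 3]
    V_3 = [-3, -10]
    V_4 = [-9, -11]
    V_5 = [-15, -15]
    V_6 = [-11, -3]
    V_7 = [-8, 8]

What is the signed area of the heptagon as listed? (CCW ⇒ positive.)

Σ = (-163.5) + (-111) + (-57) + (-30) + (-120) + (-112) + (-44) = -637.5
Signed area = Σ/2 = -318.75 (negative ⇒ clockwise traversal).

-318.75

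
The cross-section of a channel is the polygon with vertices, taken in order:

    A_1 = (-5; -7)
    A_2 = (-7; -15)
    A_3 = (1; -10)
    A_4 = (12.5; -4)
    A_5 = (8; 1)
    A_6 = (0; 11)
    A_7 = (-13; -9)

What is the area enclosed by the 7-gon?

276.75

Apply the surveyor's formula: 2A = Σ (x_i·y_{i+1} − x_{i+1}·y_i), indices taken mod 7.
A_1→A_2: (-5)(-15) − (-7)(-7) = 26
A_2→A_3: (-7)(-10) − (1)(-15) = 85
A_3→A_4: (1)(-4) − (12.5)(-10) = 121
A_4→A_5: (12.5)(1) − (8)(-4) = 44.5
A_5→A_6: (8)(11) − (0)(1) = 88
A_6→A_7: (0)(-9) − (-13)(11) = 143
A_7→A_1: (-13)(-7) − (-5)(-9) = 46
Σ = 553.5
Area = |Σ|/2 = 276.75.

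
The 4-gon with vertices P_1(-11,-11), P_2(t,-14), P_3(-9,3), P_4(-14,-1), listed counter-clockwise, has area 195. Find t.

12

The doubled signed area Σ (x_i y_{i+1} − x_{i+1} y_i) is linear in t.
With t=0 it equals 222; the coefficient of t is 14 (from the two edges through P_2).
So 14·t + 222 = 2·195 = 390 ⇒ t = 12.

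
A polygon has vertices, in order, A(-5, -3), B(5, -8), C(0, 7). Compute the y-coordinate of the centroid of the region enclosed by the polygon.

Apply the shoelace formula. First the cross-terms c_i = x_i·y_{i+1} − x_{i+1}·y_i:
  55, 35, 35  ⇒  2A = 125, A = 62.5.
Then Σ (y_i + y_{i+1})·c_i = -500, so ȳ = -500 / (6·62.5) = -4/3.

-4/3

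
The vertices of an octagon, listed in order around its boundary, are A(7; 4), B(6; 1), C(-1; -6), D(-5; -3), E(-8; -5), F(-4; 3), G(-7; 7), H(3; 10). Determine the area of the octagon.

A→B: (7)(1) − (6)(4) = -17
B→C: (6)(-6) − (-1)(1) = -35
C→D: (-1)(-3) − (-5)(-6) = -27
D→E: (-5)(-5) − (-8)(-3) = 1
E→F: (-8)(3) − (-4)(-5) = -44
F→G: (-4)(7) − (-7)(3) = -7
G→H: (-7)(10) − (3)(7) = -91
H→A: (3)(4) − (7)(10) = -58
Σ = -278
Area = |Σ|/2 = 139.

139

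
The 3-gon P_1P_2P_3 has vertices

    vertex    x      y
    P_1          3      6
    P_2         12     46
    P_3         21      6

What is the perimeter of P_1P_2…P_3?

100

|P_1P_2| = √((9)² + (40)²) = √1681 = 41
|P_2P_3| = √((9)² + (-40)²) = √1681 = 41
|P_3P_1| = √((-18)² + (0)²) = √324 = 18
Perimeter = 41 + 41 + 18 = 100.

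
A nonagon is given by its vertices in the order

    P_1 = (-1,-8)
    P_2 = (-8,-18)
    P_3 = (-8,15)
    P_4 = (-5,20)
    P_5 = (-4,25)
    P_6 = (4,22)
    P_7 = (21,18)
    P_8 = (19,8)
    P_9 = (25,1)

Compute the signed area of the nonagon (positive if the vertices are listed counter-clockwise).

-786

Apply Gauss's area formula: 2A = Σ (x_i·y_{i+1} − x_{i+1}·y_i), indices taken mod 9.
Cross-terms: -46, -264, -85, -45, -188, -390, -174, -181, -199  ⇒  Σ = -1572
Signed area = Σ/2 = -786 (negative ⇒ clockwise traversal).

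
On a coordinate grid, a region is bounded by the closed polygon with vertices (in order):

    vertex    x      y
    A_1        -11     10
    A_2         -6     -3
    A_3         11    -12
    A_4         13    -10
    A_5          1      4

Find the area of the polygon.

Cross-terms: 93, 105, 46, 62, 54  ⇒  Σ = 360
Area = |Σ|/2 = 180.

180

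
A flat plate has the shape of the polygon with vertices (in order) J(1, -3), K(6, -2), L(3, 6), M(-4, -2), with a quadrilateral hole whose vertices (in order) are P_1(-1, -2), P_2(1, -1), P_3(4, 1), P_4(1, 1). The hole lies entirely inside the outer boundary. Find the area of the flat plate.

40

Outer boundary:
Apply Gauss's area formula: 2A = Σ (x_i·y_{i+1} − x_{i+1}·y_i), indices taken mod 4.
J→K: (1)(-2) − (6)(-3) = 16
K→L: (6)(6) − (3)(-2) = 42
L→M: (3)(-2) − (-4)(6) = 18
M→J: (-4)(-3) − (1)(-2) = 14
Σ = 90
Area = |Σ|/2 = 45.
Hole:
Apply the surveyor's formula: 2A = Σ (x_i·y_{i+1} − x_{i+1}·y_i), indices taken mod 4.
Σ = (3) + (5) + (3) + (-1) = 10
Area = |Σ|/2 = 5.
Net area = 45 − 5 = 40.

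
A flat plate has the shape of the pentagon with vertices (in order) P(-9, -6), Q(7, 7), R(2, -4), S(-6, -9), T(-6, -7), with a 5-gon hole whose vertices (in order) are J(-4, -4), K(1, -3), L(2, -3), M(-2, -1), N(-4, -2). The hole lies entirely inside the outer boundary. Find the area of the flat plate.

62.5

Outer boundary:
Σ = (-21) + (-42) + (-42) + (-12) + (-27) = -144
Area = |Σ|/2 = 72.
Hole:
Apply the shoelace formula: 2A = Σ (x_i·y_{i+1} − x_{i+1}·y_i), indices taken mod 5.
Σ = (16) + (3) + (-8) + (0) + (8) = 19
Area = |Σ|/2 = 9.5.
Net area = 72 − 9.5 = 62.5.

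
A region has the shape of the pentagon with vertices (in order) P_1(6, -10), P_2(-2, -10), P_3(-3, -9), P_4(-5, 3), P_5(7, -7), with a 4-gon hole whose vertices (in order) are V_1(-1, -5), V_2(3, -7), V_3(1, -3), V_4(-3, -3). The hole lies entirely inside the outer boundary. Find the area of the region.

70

Outer boundary:
Apply the surveyor's formula: 2A = Σ (x_i·y_{i+1} − x_{i+1}·y_i), indices taken mod 5.
Σ = (-80) + (-12) + (-54) + (14) + (-28) = -160
Area = |Σ|/2 = 80.
Hole:
Apply the shoelace formula: 2A = Σ (x_i·y_{i+1} − x_{i+1}·y_i), indices taken mod 4.
Cross-terms: 22, -2, -12, 12  ⇒  Σ = 20
Area = |Σ|/2 = 10.
Net area = 80 − 10 = 70.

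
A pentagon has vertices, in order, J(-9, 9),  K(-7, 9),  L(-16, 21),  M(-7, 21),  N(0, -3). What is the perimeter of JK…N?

|JK| = √((2)² + (0)²) = √4 = 2
|KL| = √((-9)² + (12)²) = √225 = 15
|LM| = √((9)² + (0)²) = √81 = 9
|MN| = √((7)² + (-24)²) = √625 = 25
|NJ| = √((-9)² + (12)²) = √225 = 15
Perimeter = 2 + 15 + 9 + 25 + 15 = 66.

66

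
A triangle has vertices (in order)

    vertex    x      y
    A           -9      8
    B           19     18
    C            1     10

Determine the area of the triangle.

22

Apply the shoelace (surveyor's) formula: 2A = Σ (x_i·y_{i+1} − x_{i+1}·y_i), indices taken mod 3.
Σ = (-314) + (172) + (98) = -44
Area = |Σ|/2 = 22.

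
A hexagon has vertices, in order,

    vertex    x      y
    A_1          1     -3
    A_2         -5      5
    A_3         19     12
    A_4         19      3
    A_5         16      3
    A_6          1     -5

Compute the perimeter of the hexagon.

66

|A_1A_2| = √((-6)² + (8)²) = √100 = 10
|A_2A_3| = √((24)² + (7)²) = √625 = 25
|A_3A_4| = √((0)² + (-9)²) = √81 = 9
|A_4A_5| = √((-3)² + (0)²) = √9 = 3
|A_5A_6| = √((-15)² + (-8)²) = √289 = 17
|A_6A_1| = √((0)² + (2)²) = √4 = 2
Perimeter = 10 + 25 + 9 + 3 + 17 + 2 = 66.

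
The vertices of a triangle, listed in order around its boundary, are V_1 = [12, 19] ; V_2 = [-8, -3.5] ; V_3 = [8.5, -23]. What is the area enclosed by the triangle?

Cross-terms: 110, 213.75, 437.5  ⇒  Σ = 761.25
Area = |Σ|/2 = 380.625.

380.625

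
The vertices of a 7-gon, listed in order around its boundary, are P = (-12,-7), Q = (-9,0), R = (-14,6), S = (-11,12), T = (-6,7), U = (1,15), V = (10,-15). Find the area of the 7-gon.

Apply the shoelace (surveyor's) formula: 2A = Σ (x_i·y_{i+1} − x_{i+1}·y_i), indices taken mod 7.
Cross-terms: -63, -54, -102, -5, -97, -165, -250  ⇒  Σ = -736
Area = |Σ|/2 = 368.

368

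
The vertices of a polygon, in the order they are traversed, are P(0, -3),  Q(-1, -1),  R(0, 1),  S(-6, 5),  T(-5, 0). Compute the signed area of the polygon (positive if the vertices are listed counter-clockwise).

21

Apply the shoelace formula: 2A = Σ (x_i·y_{i+1} − x_{i+1}·y_i), indices taken mod 5.
Σ = (-3) + (-1) + (6) + (25) + (15) = 42
Signed area = Σ/2 = 21 (positive ⇒ counter-clockwise traversal).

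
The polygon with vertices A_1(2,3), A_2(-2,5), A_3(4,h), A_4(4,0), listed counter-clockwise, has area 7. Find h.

-1

Write out the shoelace sum; only the two edges meeting at A_3 involve h:
2·Area = [((-2)·h − 4·5) + (4·0 − 4·h)] + 28
       = -6·h + 8 = 14
⇒ h = -1.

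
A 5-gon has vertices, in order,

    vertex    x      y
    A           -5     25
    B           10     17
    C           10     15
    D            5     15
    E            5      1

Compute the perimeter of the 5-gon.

64

|AB| = √((15)² + (-8)²) = √289 = 17
|BC| = √((0)² + (-2)²) = √4 = 2
|CD| = √((-5)² + (0)²) = √25 = 5
|DE| = √((0)² + (-14)²) = √196 = 14
|EA| = √((-10)² + (24)²) = √676 = 26
Perimeter = 17 + 2 + 5 + 14 + 26 = 64.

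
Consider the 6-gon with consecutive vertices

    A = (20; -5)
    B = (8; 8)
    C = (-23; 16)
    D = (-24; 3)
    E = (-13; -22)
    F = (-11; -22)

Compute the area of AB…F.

966.5

Apply the shoelace (surveyor's) formula: 2A = Σ (x_i·y_{i+1} − x_{i+1}·y_i), indices taken mod 6.
Σ = (200) + (312) + (315) + (567) + (44) + (495) = 1933
Area = |Σ|/2 = 966.5.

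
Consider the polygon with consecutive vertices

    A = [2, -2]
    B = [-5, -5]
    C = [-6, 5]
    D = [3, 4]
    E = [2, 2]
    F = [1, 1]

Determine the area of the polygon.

60

Apply Gauss's area formula: 2A = Σ (x_i·y_{i+1} − x_{i+1}·y_i), indices taken mod 6.
Cross-terms: -20, -55, -39, -2, 0, -4  ⇒  Σ = -120
Area = |Σ|/2 = 60.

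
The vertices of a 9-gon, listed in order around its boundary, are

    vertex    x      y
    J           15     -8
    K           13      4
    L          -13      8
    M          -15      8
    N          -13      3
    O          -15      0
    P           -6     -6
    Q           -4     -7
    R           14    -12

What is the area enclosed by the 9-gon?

Apply the shoelace formula: 2A = Σ (x_i·y_{i+1} − x_{i+1}·y_i), indices taken mod 9.
J→K: (15)(4) − (13)(-8) = 164
K→L: (13)(8) − (-13)(4) = 156
L→M: (-13)(8) − (-15)(8) = 16
M→N: (-15)(3) − (-13)(8) = 59
N→O: (-13)(0) − (-15)(3) = 45
O→P: (-15)(-6) − (-6)(0) = 90
P→Q: (-6)(-7) − (-4)(-6) = 18
Q→R: (-4)(-12) − (14)(-7) = 146
R→J: (14)(-8) − (15)(-12) = 68
Σ = 762
Area = |Σ|/2 = 381.

381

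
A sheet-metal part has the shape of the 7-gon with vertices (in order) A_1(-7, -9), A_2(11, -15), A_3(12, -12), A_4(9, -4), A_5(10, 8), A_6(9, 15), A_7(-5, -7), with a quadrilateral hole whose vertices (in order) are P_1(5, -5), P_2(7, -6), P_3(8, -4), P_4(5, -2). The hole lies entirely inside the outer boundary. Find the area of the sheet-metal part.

248

Outer boundary:
Apply the shoelace formula: 2A = Σ (x_i·y_{i+1} − x_{i+1}·y_i), indices taken mod 7.
Cross-terms: 204, 48, 60, 112, 78, 12, -4  ⇒  Σ = 510
Area = |Σ|/2 = 255.
Hole:
P_1→P_2: (5)(-6) − (7)(-5) = 5
P_2→P_3: (7)(-4) − (8)(-6) = 20
P_3→P_4: (8)(-2) − (5)(-4) = 4
P_4→P_1: (5)(-5) − (5)(-2) = -15
Σ = 14
Area = |Σ|/2 = 7.
Net area = 255 − 7 = 248.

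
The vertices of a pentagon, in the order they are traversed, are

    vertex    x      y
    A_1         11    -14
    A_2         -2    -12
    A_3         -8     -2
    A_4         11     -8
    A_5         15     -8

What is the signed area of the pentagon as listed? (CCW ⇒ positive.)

-128

Apply the surveyor's formula: 2A = Σ (x_i·y_{i+1} − x_{i+1}·y_i), indices taken mod 5.
Σ = (-160) + (-92) + (86) + (32) + (-122) = -256
Signed area = Σ/2 = -128 (negative ⇒ clockwise traversal).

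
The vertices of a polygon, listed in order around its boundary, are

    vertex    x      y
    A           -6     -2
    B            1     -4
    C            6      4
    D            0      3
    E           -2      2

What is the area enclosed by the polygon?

Apply the shoelace (surveyor's) formula: 2A = Σ (x_i·y_{i+1} − x_{i+1}·y_i), indices taken mod 5.
Σ = (26) + (28) + (18) + (6) + (16) = 94
Area = |Σ|/2 = 47.

47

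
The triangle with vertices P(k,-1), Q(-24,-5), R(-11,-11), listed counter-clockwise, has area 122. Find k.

8

Write out the shoelace sum; only the two edges meeting at P involve k:
2·Area = [((-11)·(-1) − k·(-11)) + (k·(-5) − (-24)·(-1))] + 209
       = 6·k + 196 = 244
⇒ k = 8.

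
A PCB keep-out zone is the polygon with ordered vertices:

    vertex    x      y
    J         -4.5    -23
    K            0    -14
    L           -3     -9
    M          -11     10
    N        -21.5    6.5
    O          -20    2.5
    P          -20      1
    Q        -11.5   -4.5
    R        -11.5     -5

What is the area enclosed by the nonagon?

Cross-terms: 63, -42, -129, 143.5, 76.25, 30, 101.5, 5.75, 242  ⇒  Σ = 491
Area = |Σ|/2 = 245.5.

245.5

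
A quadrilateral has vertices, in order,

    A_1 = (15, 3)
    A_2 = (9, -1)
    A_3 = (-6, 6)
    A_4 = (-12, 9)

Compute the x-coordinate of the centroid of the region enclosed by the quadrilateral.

Apply the shoelace formula. First the cross-terms c_i = x_i·y_{i+1} − x_{i+1}·y_i:
  -42, 48, 18, -171  ⇒  2A = -147, A = -73.5.
Then Σ (x_i + x_{i+1})·c_i = -1701, so x̄ = -1701 / (6·(-73.5)) = 27/7.

27/7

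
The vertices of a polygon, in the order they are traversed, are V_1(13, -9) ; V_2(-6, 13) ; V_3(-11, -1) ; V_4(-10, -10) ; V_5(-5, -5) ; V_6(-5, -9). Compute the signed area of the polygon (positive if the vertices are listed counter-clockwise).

Apply Gauss's area formula: 2A = Σ (x_i·y_{i+1} − x_{i+1}·y_i), indices taken mod 6.
V_1→V_2: (13)(13) − (-6)(-9) = 115
V_2→V_3: (-6)(-1) − (-11)(13) = 149
V_3→V_4: (-11)(-10) − (-10)(-1) = 100
V_4→V_5: (-10)(-5) − (-5)(-10) = 0
V_5→V_6: (-5)(-9) − (-5)(-5) = 20
V_6→V_1: (-5)(-9) − (13)(-9) = 162
Σ = 546
Signed area = Σ/2 = 273 (positive ⇒ counter-clockwise traversal).

273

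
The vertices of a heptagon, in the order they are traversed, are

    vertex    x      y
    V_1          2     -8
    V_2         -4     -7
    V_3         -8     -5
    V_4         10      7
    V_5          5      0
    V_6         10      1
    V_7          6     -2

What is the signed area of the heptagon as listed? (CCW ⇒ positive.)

Cross-terms: -46, -36, -6, -35, 5, -26, -44  ⇒  Σ = -188
Signed area = Σ/2 = -94 (negative ⇒ clockwise traversal).

-94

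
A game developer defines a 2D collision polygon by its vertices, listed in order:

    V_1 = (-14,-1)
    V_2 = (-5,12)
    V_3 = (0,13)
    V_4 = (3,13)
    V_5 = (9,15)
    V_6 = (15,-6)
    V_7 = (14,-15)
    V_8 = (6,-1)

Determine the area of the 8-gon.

356.5

Cross-terms: -173, -65, -39, -72, -279, -141, 76, -20  ⇒  Σ = -713
Area = |Σ|/2 = 356.5.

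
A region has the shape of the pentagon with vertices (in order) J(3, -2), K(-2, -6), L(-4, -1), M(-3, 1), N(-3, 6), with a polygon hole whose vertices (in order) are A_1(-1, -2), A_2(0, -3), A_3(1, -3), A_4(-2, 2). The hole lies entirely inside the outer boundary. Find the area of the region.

Outer boundary:
Apply the surveyor's formula: 2A = Σ (x_i·y_{i+1} − x_{i+1}·y_i), indices taken mod 5.
Cross-terms: -22, -22, -7, -15, -12  ⇒  Σ = -78
Area = |Σ|/2 = 39.
Hole:
Apply the shoelace formula: 2A = Σ (x_i·y_{i+1} − x_{i+1}·y_i), indices taken mod 4.
A_1→A_2: (-1)(-3) − (0)(-2) = 3
A_2→A_3: (0)(-3) − (1)(-3) = 3
A_3→A_4: (1)(2) − (-2)(-3) = -4
A_4→A_1: (-2)(-2) − (-1)(2) = 6
Σ = 8
Area = |Σ|/2 = 4.
Net area = 39 − 4 = 35.

35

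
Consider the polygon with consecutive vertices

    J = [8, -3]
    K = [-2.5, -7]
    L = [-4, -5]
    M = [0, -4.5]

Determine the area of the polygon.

Σ = (-63.5) + (-15.5) + (18) + (36) = -25
Area = |Σ|/2 = 12.5.

12.5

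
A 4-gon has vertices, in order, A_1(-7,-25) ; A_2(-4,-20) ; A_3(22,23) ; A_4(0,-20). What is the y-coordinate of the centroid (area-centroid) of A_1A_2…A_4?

Apply the shoelace (surveyor's) formula. First the cross-terms c_i = x_i·y_{i+1} − x_{i+1}·y_i:
  40, 348, -440, -140  ⇒  2A = -192, A = -96.
Then Σ (y_i + y_{i+1})·c_i = 4224, so ȳ = 4224 / (6·(-96)) = -22/3.

-22/3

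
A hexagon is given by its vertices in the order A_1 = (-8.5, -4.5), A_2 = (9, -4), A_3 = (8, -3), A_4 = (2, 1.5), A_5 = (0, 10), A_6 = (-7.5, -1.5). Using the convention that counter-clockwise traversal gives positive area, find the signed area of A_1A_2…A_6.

106.75

Σ = (74.5) + (5) + (18) + (20) + (75) + (21) = 213.5
Signed area = Σ/2 = 106.75 (positive ⇒ counter-clockwise traversal).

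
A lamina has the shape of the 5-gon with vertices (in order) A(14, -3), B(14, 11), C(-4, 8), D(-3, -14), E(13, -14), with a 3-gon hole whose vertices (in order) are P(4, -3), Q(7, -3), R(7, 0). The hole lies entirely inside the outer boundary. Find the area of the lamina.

402

Outer boundary:
Apply the surveyor's formula: 2A = Σ (x_i·y_{i+1} − x_{i+1}·y_i), indices taken mod 5.
Cross-terms: 196, 156, 80, 224, 157  ⇒  Σ = 813
Area = |Σ|/2 = 406.5.
Hole:
Apply Gauss's area formula: 2A = Σ (x_i·y_{i+1} − x_{i+1}·y_i), indices taken mod 3.
Σ = (9) + (21) + (-21) = 9
Area = |Σ|/2 = 4.5.
Net area = 406.5 − 4.5 = 402.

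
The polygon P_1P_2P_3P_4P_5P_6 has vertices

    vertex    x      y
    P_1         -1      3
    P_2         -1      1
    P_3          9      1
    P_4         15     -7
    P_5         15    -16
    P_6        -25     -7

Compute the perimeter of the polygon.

98

|P_1P_2| = √((0)² + (-2)²) = √4 = 2
|P_2P_3| = √((10)² + (0)²) = √100 = 10
|P_3P_4| = √((6)² + (-8)²) = √100 = 10
|P_4P_5| = √((0)² + (-9)²) = √81 = 9
|P_5P_6| = √((-40)² + (9)²) = √1681 = 41
|P_6P_1| = √((24)² + (10)²) = √676 = 26
Perimeter = 2 + 10 + 10 + 9 + 41 + 26 = 98.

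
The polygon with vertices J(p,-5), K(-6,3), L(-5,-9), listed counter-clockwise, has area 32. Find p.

0

The doubled signed area Σ (x_i y_{i+1} − x_{i+1} y_i) is linear in p.
With p=0 it equals 64; the coefficient of p is 12 (from the two edges through J).
So 12·p + 64 = 2·32 = 64 ⇒ p = 0.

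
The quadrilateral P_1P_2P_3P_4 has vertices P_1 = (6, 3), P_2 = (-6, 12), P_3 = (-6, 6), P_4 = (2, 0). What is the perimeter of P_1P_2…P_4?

36

|P_1P_2| = √((-12)² + (9)²) = √225 = 15
|P_2P_3| = √((0)² + (-6)²) = √36 = 6
|P_3P_4| = √((8)² + (-6)²) = √100 = 10
|P_4P_1| = √((4)² + (3)²) = √25 = 5
Perimeter = 15 + 6 + 10 + 5 = 36.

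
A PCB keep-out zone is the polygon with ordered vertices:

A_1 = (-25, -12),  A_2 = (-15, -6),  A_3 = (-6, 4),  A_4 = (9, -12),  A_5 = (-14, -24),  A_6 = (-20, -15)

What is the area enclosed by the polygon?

439.5

Apply Gauss's area formula: 2A = Σ (x_i·y_{i+1} − x_{i+1}·y_i), indices taken mod 6.
Cross-terms: -30, -96, 36, -384, -270, -135  ⇒  Σ = -879
Area = |Σ|/2 = 439.5.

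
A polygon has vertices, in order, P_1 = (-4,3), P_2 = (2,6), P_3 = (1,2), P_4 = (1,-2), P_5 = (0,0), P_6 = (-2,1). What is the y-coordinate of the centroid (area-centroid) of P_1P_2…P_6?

49/19

Apply the shoelace formula. First the cross-terms c_i = x_i·y_{i+1} − x_{i+1}·y_i:
  -30, -2, -4, 0, 0, -2  ⇒  2A = -38, A = -19.
Then Σ (y_i + y_{i+1})·c_i = -294, so ȳ = -294 / (6·(-19)) = 49/19.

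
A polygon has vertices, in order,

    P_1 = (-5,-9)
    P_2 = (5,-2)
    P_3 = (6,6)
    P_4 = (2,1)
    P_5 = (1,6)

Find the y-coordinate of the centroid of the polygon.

-155/123

Apply the shoelace formula. First the cross-terms c_i = x_i·y_{i+1} − x_{i+1}·y_i:
  55, 42, -6, 11, 21  ⇒  2A = 123, A = 61.5.
Then Σ (y_i + y_{i+1})·c_i = -465, so ȳ = -465 / (6·61.5) = -155/123.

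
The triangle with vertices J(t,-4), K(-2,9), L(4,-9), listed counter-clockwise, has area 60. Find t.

The doubled signed area Σ (x_i y_{i+1} − x_{i+1} y_i) is linear in t.
With t=0 it equals -42; the coefficient of t is 18 (from the two edges through J).
So 18·t + -42 = 2·60 = 120 ⇒ t = 9.

9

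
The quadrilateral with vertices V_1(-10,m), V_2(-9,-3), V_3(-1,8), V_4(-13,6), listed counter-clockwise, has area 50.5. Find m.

3

The doubled signed area Σ (x_i y_{i+1} − x_{i+1} y_i) is linear in m.
With m=0 it equals 113; the coefficient of m is -4 (from the two edges through V_1).
So -4·m + 113 = 2·50.5 = 101 ⇒ m = 3.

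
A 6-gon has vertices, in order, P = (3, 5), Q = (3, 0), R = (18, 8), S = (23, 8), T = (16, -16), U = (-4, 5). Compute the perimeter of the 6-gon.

88

|PQ| = √((0)² + (-5)²) = √25 = 5
|QR| = √((15)² + (8)²) = √289 = 17
|RS| = √((5)² + (0)²) = √25 = 5
|ST| = √((-7)² + (-24)²) = √625 = 25
|TU| = √((-20)² + (21)²) = √841 = 29
|UP| = √((7)² + (0)²) = √49 = 7
Perimeter = 5 + 17 + 5 + 25 + 29 + 7 = 88.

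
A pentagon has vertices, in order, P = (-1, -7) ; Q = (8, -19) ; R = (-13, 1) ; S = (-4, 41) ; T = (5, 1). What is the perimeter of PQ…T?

136

|PQ| = √((9)² + (-12)²) = √225 = 15
|QR| = √((-21)² + (20)²) = √841 = 29
|RS| = √((9)² + (40)²) = √1681 = 41
|ST| = √((9)² + (-40)²) = √1681 = 41
|TP| = √((-6)² + (-8)²) = √100 = 10
Perimeter = 15 + 29 + 41 + 41 + 10 = 136.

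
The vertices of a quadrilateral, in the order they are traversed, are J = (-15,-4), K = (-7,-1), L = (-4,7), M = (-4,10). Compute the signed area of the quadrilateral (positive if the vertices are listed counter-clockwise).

Apply the shoelace (surveyor's) formula: 2A = Σ (x_i·y_{i+1} − x_{i+1}·y_i), indices taken mod 4.
Σ = (-13) + (-53) + (-12) + (166) = 88
Signed area = Σ/2 = 44 (positive ⇒ counter-clockwise traversal).

44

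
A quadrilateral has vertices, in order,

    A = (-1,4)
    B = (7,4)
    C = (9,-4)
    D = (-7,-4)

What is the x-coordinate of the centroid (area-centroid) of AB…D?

17/9

Apply Gauss's area formula. First the cross-terms c_i = x_i·y_{i+1} − x_{i+1}·y_i:
  -32, -64, -64, -32  ⇒  2A = -192, A = -96.
Then Σ (x_i + x_{i+1})·c_i = -1088, so x̄ = -1088 / (6·(-96)) = 17/9.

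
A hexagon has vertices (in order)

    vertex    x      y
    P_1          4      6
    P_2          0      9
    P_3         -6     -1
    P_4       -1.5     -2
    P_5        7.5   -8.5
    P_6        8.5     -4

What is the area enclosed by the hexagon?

Σ = (36) + (54) + (10.5) + (27.75) + (42.25) + (67) = 237.5
Area = |Σ|/2 = 118.75.

118.75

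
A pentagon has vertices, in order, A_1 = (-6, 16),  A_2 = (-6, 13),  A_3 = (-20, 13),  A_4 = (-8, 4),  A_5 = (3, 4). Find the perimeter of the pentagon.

|A_1A_2| = √((0)² + (-3)²) = √9 = 3
|A_2A_3| = √((-14)² + (0)²) = √196 = 14
|A_3A_4| = √((12)² + (-9)²) = √225 = 15
|A_4A_5| = √((11)² + (0)²) = √121 = 11
|A_5A_1| = √((-9)² + (12)²) = √225 = 15
Perimeter = 3 + 14 + 15 + 11 + 15 = 58.

58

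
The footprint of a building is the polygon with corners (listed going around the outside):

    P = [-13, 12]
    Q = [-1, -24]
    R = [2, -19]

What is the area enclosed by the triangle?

Σ = (324) + (67) + (-223) = 168
Area = |Σ|/2 = 84.

84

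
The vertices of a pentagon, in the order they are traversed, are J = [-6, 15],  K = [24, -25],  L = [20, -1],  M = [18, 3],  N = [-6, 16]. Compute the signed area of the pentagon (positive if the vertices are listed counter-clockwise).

328

Apply the surveyor's formula: 2A = Σ (x_i·y_{i+1} − x_{i+1}·y_i), indices taken mod 5.
Σ = (-210) + (476) + (78) + (306) + (6) = 656
Signed area = Σ/2 = 328 (positive ⇒ counter-clockwise traversal).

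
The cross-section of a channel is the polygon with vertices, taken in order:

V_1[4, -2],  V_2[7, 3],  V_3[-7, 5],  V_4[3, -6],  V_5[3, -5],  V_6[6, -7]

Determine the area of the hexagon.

Apply the shoelace formula: 2A = Σ (x_i·y_{i+1} − x_{i+1}·y_i), indices taken mod 6.
Σ = (26) + (56) + (27) + (3) + (9) + (16) = 137
Area = |Σ|/2 = 68.5.

68.5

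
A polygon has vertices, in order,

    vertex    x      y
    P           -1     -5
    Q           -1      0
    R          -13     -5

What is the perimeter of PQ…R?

30

|PQ| = √((0)² + (5)²) = √25 = 5
|QR| = √((-12)² + (-5)²) = √169 = 13
|RP| = √((12)² + (0)²) = √144 = 12
Perimeter = 5 + 13 + 12 = 30.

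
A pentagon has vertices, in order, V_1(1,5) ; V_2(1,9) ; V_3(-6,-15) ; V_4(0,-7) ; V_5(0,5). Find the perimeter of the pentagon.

52

|V_1V_2| = √((0)² + (4)²) = √16 = 4
|V_2V_3| = √((-7)² + (-24)²) = √625 = 25
|V_3V_4| = √((6)² + (8)²) = √100 = 10
|V_4V_5| = √((0)² + (12)²) = √144 = 12
|V_5V_1| = √((1)² + (0)²) = √1 = 1
Perimeter = 4 + 25 + 10 + 12 + 1 = 52.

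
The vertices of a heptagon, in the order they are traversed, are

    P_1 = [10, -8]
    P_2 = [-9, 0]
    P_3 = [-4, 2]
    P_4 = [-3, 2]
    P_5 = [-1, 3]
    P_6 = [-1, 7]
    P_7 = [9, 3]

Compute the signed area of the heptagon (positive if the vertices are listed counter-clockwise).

-135.5

Apply the surveyor's formula: 2A = Σ (x_i·y_{i+1} − x_{i+1}·y_i), indices taken mod 7.
Σ = (-72) + (-18) + (-2) + (-7) + (-4) + (-66) + (-102) = -271
Signed area = Σ/2 = -135.5 (negative ⇒ clockwise traversal).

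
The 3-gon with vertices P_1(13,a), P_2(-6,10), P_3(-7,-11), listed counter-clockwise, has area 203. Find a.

3

Write out the shoelace sum; only the two edges meeting at P_1 involve a:
2·Area = [((-7)·a − 13·(-11)) + (13·10 − (-6)·a)] + 136
       = -1·a + 409 = 406
⇒ a = 3.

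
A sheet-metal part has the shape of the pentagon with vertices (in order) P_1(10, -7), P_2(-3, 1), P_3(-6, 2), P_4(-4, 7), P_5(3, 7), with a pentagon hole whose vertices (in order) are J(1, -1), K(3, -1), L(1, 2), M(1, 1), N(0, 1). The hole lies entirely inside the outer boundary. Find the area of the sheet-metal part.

Outer boundary:
Σ = (-11) + (0) + (-34) + (-49) + (-91) = -185
Area = |Σ|/2 = 92.5.
Hole:
J→K: (1)(-1) − (3)(-1) = 2
K→L: (3)(2) − (1)(-1) = 7
L→M: (1)(1) − (1)(2) = -1
M→N: (1)(1) − (0)(1) = 1
N→J: (0)(-1) − (1)(1) = -1
Σ = 8
Area = |Σ|/2 = 4.
Net area = 92.5 − 4 = 88.5.

88.5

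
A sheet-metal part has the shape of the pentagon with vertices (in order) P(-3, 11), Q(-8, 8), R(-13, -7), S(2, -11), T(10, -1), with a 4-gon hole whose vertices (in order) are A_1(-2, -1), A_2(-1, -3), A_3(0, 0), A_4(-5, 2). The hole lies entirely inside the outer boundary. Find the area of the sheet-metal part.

291

Outer boundary:
Σ = (64) + (160) + (157) + (108) + (107) = 596
Area = |Σ|/2 = 298.
Hole:
Cross-terms: 5, 0, 0, 9  ⇒  Σ = 14
Area = |Σ|/2 = 7.
Net area = 298 − 7 = 291.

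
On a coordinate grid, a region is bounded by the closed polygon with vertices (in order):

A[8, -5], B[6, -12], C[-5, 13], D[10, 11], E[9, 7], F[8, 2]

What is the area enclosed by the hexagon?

Apply Gauss's area formula: 2A = Σ (x_i·y_{i+1} − x_{i+1}·y_i), indices taken mod 6.
A→B: (8)(-12) − (6)(-5) = -66
B→C: (6)(13) − (-5)(-12) = 18
C→D: (-5)(11) − (10)(13) = -185
D→E: (10)(7) − (9)(11) = -29
E→F: (9)(2) − (8)(7) = -38
F→A: (8)(-5) − (8)(2) = -56
Σ = -356
Area = |Σ|/2 = 178.

178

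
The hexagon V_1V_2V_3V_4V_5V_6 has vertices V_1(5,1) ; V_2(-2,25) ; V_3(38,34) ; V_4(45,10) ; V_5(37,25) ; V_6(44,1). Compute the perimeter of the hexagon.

|V_1V_2| = √((-7)² + (24)²) = √625 = 25
|V_2V_3| = √((40)² + (9)²) = √1681 = 41
|V_3V_4| = √((7)² + (-24)²) = √625 = 25
|V_4V_5| = √((-8)² + (15)²) = √289 = 17
|V_5V_6| = √((7)² + (-24)²) = √625 = 25
|V_6V_1| = √((-39)² + (0)²) = √1521 = 39
Perimeter = 25 + 41 + 25 + 17 + 25 + 39 = 172.

172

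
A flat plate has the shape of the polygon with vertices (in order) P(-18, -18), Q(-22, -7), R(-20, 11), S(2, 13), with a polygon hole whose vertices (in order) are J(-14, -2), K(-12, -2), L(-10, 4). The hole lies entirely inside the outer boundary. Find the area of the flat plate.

Outer boundary:
Cross-terms: -270, -382, -282, 198  ⇒  Σ = -736
Area = |Σ|/2 = 368.
Hole:
Apply the surveyor's formula: 2A = Σ (x_i·y_{i+1} − x_{i+1}·y_i), indices taken mod 3.
Σ = (4) + (-68) + (76) = 12
Area = |Σ|/2 = 6.
Net area = 368 − 6 = 362.

362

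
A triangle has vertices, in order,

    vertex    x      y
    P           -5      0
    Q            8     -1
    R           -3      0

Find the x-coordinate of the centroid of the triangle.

Apply the surveyor's formula. First the cross-terms c_i = x_i·y_{i+1} − x_{i+1}·y_i:
  5, -3, 0  ⇒  2A = 2, A = 1.
Then Σ (x_i + x_{i+1})·c_i = 0, so x̄ = 0 / (6·1) = 0.

0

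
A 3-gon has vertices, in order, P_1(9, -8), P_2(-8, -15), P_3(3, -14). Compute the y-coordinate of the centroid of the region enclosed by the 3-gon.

-37/3

Apply the shoelace formula. First the cross-terms c_i = x_i·y_{i+1} − x_{i+1}·y_i:
  -199, 157, 102  ⇒  2A = 60, A = 30.
Then Σ (y_i + y_{i+1})·c_i = -2220, so ȳ = -2220 / (6·30) = -37/3.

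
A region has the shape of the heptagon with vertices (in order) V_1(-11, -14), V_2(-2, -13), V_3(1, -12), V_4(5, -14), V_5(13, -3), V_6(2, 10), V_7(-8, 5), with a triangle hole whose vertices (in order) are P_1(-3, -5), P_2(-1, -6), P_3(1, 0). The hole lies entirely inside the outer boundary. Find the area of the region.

372

Outer boundary:
Apply the shoelace (surveyor's) formula: 2A = Σ (x_i·y_{i+1} − x_{i+1}·y_i), indices taken mod 7.
Σ = (115) + (37) + (46) + (167) + (136) + (90) + (167) = 758
Area = |Σ|/2 = 379.
Hole:
Cross-terms: 13, 6, -5  ⇒  Σ = 14
Area = |Σ|/2 = 7.
Net area = 379 − 7 = 372.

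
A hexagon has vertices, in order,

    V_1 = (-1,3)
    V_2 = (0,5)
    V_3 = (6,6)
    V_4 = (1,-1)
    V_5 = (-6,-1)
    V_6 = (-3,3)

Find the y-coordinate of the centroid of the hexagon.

494/243

Apply the shoelace (surveyor's) formula. First the cross-terms c_i = x_i·y_{i+1} − x_{i+1}·y_i:
  -5, -30, -12, -7, -21, -6  ⇒  2A = -81, A = -40.5.
Then Σ (y_i + y_{i+1})·c_i = -494, so ȳ = -494 / (6·(-40.5)) = 494/243.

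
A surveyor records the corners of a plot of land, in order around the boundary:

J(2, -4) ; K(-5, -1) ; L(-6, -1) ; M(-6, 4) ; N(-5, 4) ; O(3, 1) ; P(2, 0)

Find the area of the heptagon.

42

Σ = (-22) + (-1) + (-30) + (-4) + (-17) + (-2) + (-8) = -84
Area = |Σ|/2 = 42.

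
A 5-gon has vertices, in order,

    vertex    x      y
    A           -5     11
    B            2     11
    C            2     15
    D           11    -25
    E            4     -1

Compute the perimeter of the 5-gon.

|AB| = √((7)² + (0)²) = √49 = 7
|BC| = √((0)² + (4)²) = √16 = 4
|CD| = √((9)² + (-40)²) = √1681 = 41
|DE| = √((-7)² + (24)²) = √625 = 25
|EA| = √((-9)² + (12)²) = √225 = 15
Perimeter = 7 + 4 + 41 + 25 + 15 = 92.

92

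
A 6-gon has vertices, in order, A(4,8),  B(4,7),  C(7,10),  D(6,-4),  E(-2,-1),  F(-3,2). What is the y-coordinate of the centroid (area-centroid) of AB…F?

499/231

Apply the shoelace (surveyor's) formula. First the cross-terms c_i = x_i·y_{i+1} − x_{i+1}·y_i:
  -4, -9, -88, -14, -7, -32  ⇒  2A = -154, A = -77.
Then Σ (y_i + y_{i+1})·c_i = -998, so ȳ = -998 / (6·(-77)) = 499/231.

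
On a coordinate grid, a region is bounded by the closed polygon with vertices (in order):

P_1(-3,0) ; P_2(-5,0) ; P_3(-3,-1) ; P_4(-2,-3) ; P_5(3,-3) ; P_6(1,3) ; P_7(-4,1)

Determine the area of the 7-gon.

27.5

Σ = (0) + (5) + (7) + (15) + (12) + (13) + (3) = 55
Area = |Σ|/2 = 27.5.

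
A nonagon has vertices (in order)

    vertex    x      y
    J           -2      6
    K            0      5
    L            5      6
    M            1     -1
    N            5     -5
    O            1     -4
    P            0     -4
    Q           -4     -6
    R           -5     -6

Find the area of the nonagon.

J→K: (-2)(5) − (0)(6) = -10
K→L: (0)(6) − (5)(5) = -25
L→M: (5)(-1) − (1)(6) = -11
M→N: (1)(-5) − (5)(-1) = 0
N→O: (5)(-4) − (1)(-5) = -15
O→P: (1)(-4) − (0)(-4) = -4
P→Q: (0)(-6) − (-4)(-4) = -16
Q→R: (-4)(-6) − (-5)(-6) = -6
R→J: (-5)(6) − (-2)(-6) = -42
Σ = -129
Area = |Σ|/2 = 64.5.

64.5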